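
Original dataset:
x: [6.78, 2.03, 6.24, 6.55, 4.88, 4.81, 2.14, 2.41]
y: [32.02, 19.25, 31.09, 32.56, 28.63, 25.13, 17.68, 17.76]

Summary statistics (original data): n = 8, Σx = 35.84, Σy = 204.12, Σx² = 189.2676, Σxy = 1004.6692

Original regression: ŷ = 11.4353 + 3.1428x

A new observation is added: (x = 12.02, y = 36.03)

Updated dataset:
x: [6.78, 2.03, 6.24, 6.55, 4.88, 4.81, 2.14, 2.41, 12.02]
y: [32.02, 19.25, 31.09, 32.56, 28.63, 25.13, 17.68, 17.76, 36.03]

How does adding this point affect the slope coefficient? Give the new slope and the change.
The slope changes from 3.1428 to 2.0279 (change of -1.1149, or -35.5%).

x = 12.02 lies well outside the original x-range [2.03, 6.78] (x̄ ≈ 4.48), so this observation has high leverage and can move the slope substantially.

Step 1: Update the sums with the new point (n goes from 8 to 9)
Σx  = 35.84 + 12.02 = 47.86
Σy  = 204.12 + 36.03 = 240.15
Σx² = 189.2676 + 12.02² = 189.2676 + 144.4804 = 333.7480
Σxy = 1004.6692 + 12.02×36.03 = 1004.6692 + 433.0806 = 1437.7498

Step 2: Recompute the slope with b₁ = (nΣxy − ΣxΣy) / (nΣx² − (Σx)²)
Numerator   = 9×1437.7498 − 47.86×240.15 = 12939.7482 − 11493.5790 = 1446.1692
Denominator = 9×333.7480 − 47.86² = 3003.7320 − 2290.5796 = 713.1524
b₁(new) = 1446.1692 / 713.1524 = 2.0279

(Same formula on the original sums: (8×1004.6692 − 35.84×204.12) / (8×189.2676 − 35.84²) = 721.6928 / 229.6352 = 3.1428, matching the given fit.)

Step 3: Change in slope
Δβ₁ = 2.0279 − 3.1428 = -1.1149
Relative change = -1.1149 / 3.1428 × 100% = -35.5%
→ the slope decreases when the point is added.

Because the point sits below the extension of the original line at a high-leverage x, it tilts the fit down.
In practice: check such a point for data-entry or measurement error.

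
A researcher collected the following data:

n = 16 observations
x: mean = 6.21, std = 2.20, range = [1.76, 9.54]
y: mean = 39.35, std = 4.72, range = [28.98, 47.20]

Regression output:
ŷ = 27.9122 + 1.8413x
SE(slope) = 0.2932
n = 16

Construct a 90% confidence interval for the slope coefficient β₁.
The 90% CI for β₁ is (1.3249, 2.3577)

Confidence interval for the slope:

The 90% CI for β₁ is: β̂₁ ± t*(α/2, n-2) × SE(β̂₁)

Step 1: Find critical t-value
- Confidence level = 0.9
- Degrees of freedom = n - 2 = 16 - 2 = 14
- t*(α/2, 14) = 1.7613

Step 2: Calculate margin of error
Margin = 1.7613 × 0.2932 = 0.5164

Step 3: Construct interval
CI = 1.8413 ± 0.5164
CI = (1.3249, 2.3577)

Interpretation: We are 90% confident that the true slope β₁ lies between 1.3249 and 2.3577.
The interval does not include 0, suggesting a significant linear relationship.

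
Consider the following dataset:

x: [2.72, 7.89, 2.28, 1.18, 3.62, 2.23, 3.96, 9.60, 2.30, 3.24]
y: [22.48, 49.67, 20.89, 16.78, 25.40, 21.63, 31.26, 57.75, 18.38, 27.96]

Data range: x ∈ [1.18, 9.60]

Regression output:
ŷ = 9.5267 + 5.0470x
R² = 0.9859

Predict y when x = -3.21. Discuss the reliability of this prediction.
The equation gives ŷ = -6.6742; however x = -3.21 is 4.39 units below the observed range, so this extrapolated value should not be trusted.

Prediction calculation:
ŷ = 9.5267 + 5.0470 × (-3.21)
ŷ = -6.6742

Reliability:
- Data range: x ∈ [1.18, 9.60]
- Prediction point: x = -3.21 is 4.39 units below the observed range → this is EXTRAPOLATION, not interpolation

Why that matters here:
- R² describes fit only over the sampled x values; it says nothing about behaviour beyond them
- Real relationships often flatten, saturate, or turn nonlinear at extremes

The R² = 0.9859 only validates the fit within [1.18, 9.60]; treat ŷ = -6.6742 with caution.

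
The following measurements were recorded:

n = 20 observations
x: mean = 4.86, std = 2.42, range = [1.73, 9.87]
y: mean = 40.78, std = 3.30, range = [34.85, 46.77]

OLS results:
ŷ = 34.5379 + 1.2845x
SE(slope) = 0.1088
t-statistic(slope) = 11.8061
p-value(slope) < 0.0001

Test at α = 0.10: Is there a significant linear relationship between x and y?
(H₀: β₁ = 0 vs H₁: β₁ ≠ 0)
Since p-value < 0.0001 < α = 0.10, reject H₀ — the slope is significantly different from 0.

Hypothesis test for the slope coefficient:

H₀: β₁ = 0 (no linear relationship)
H₁: β₁ ≠ 0 (linear relationship exists)

Test statistic: t = β̂₁ / SE(β̂₁) = 1.2845 / 0.1088 = 11.8061

With df = 18, the two-sided p-value for |t| = 11.8061 is <0.0001.

Decision rule: reject H₀ if p-value < α.
p-value < 0.0001 < α = 0.10 → reject H₀.

At α = 0.10 the data do provide convincing evidence of a nonzero slope.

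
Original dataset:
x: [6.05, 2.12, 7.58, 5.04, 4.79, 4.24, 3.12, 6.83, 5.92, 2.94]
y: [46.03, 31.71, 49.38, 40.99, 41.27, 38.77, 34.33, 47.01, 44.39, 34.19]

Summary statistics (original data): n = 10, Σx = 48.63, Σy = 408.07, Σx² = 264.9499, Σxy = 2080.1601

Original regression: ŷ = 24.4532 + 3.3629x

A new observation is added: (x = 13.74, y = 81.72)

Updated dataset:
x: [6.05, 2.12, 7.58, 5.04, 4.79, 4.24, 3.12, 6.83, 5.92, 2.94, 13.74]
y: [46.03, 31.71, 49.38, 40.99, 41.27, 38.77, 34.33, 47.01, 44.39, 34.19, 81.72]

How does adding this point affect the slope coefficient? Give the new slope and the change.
The slope changes from 3.3629 to 4.2546 (change of +0.8917, or +26.5%).

The new point has HIGH LEVERAGE: x = 13.74 is far from the original mean x̄ = 48.63/10 ≈ 4.86 (original range [2.12, 7.58]).

Step 1: Update the sums with the new point (n goes from 10 to 11)
Σx  = 48.63 + 13.74 = 62.37
Σy  = 408.07 + 81.72 = 489.79
Σx² = 264.9499 + 13.74² = 264.9499 + 188.7876 = 453.7375
Σxy = 2080.1601 + 13.74×81.72 = 2080.1601 + 1122.8328 = 3202.9929

Step 2: Recompute the slope with b₁ = (nΣxy − ΣxΣy) / (nΣx² − (Σx)²)
Numerator   = 11×3202.9929 − 62.37×489.79 = 35232.9219 − 30548.2023 = 4684.7196
Denominator = 11×453.7375 − 62.37² = 4991.1125 − 3890.0169 = 1101.0956
b₁(new) = 4684.7196 / 1101.0956 = 4.2546

(Same formula on the original sums: (10×2080.1601 − 48.63×408.07) / (10×264.9499 − 48.63²) = 957.1569 / 284.6221 = 3.3629, matching the given fit.)

Step 3: Change in slope
Δβ₁ = 4.2546 − 3.3629 = +0.8917
Relative change = +0.8917 / 3.3629 × 100% = +26.5%
→ the slope increases when the point is added.

A high-leverage point only changes the slope if it is off the original line; here y = 81.72 is above the original trend, so the slope increases.
In practice: refit with and without it and report both if conclusions differ.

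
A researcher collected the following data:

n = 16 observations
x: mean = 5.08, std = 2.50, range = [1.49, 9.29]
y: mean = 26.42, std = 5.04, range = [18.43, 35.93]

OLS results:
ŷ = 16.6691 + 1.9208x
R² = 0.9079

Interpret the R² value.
The model explains 90.79% of the variance in y (R² = 0.9079), leaving 9.21% unexplained; the fit is strong.

R² = 1 − SS_res/SS_tot compares the residual scatter to the total scatter of y about its mean.

Here R² = 0.9079:
- Explained: 90.79% of the variation in y
- Unexplained (residual): 100% − 90.79% = 9.21%
- Rule of thumb (below 0.3 weak; 0.3 to below 0.7 moderate; 0.7 and above strong) → strong

Calculation: R² = 1 − (SS_res / SS_tot), where SS_res is the sum of squared residuals and SS_tot the total sum of squares.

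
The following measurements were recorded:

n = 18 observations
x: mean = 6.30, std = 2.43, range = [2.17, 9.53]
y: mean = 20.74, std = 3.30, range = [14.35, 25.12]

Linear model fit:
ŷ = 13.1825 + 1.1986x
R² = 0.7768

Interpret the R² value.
R² = 0.7768 means 77.68% of the variation in y is explained by the linear relationship with x. This indicates a strong fit.

The coefficient of determination R² is the fraction of the total variation in y that the fitted line accounts for.

Here R² = 0.7768:
- Explained: 77.68% of the variation in y
- Unexplained (residual): 100% − 77.68% = 22.32%
- Rule of thumb (below 0.3 weak; 0.3 to below 0.7 moderate; 0.7 and above strong) → strong

Equivalently, for simple linear regression R² = r², so |r| = √0.7768 ≈ 0.8814.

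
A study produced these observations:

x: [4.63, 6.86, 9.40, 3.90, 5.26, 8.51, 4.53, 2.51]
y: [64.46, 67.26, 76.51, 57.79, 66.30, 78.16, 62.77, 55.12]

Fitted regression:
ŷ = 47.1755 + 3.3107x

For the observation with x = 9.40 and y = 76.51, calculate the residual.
Residual = -1.7861

The residual is the difference between the actual value and the predicted value:

Residual = y - ŷ

Step 1: Calculate predicted value
ŷ = 47.1755 + 3.3107 × 9.40
ŷ = 78.2961

Step 2: Calculate residual
Residual = 76.51 - 78.2961
Residual = -1.7861

Sign check: y < ŷ, so the point is below the line and the fit overestimates here.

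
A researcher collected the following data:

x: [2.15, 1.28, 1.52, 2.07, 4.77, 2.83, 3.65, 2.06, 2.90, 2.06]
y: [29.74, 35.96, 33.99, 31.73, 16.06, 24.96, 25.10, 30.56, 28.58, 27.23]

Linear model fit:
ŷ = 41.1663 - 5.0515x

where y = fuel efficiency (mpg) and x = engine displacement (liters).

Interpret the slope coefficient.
For each additional liter of engine displacement, predicted fuel efficiency decreases by approximately 5.0515 mpg.

The slope coefficient β₁ = -5.0515 represents the marginal effect of engine displacement on fuel efficiency.

Interpretation:
- Engine displacement up by 1 liter → predicted fuel efficiency decreases by 5.0515 mpg
- The effect is assumed constant over the observed range of x (linearity)
- The sign (−) gives the direction; the magnitude 5.0515 gives the size of the effect per liter

(β₀ = 41.1663 is the fitted value at x = 0 and is not part of the slope interpretation.)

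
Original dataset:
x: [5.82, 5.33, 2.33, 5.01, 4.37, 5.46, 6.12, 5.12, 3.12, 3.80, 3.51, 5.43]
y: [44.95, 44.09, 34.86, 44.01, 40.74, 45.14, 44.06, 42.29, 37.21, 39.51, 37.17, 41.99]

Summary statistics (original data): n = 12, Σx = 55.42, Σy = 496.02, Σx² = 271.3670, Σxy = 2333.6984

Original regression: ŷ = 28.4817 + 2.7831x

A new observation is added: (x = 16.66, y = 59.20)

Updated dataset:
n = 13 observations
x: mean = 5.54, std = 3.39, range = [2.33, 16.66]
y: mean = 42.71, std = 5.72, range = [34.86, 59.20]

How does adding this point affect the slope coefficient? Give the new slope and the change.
The slope changes from 2.7831 to 1.6178 (change of -1.1653, or -41.9%).

x = 16.66 lies well outside the original x-range [2.33, 6.12] (x̄ ≈ 4.62), so this observation has high leverage and can move the slope substantially.

Step 1: Update the sums with the new point (n goes from 12 to 13)
Σx  = 55.42 + 16.66 = 72.08
Σy  = 496.02 + 59.20 = 555.22
Σx² = 271.3670 + 16.66² = 271.3670 + 277.5556 = 548.9226
Σxy = 2333.6984 + 16.66×59.20 = 2333.6984 + 986.2720 = 3319.9704

Step 2: Recompute the slope with b₁ = (nΣxy − ΣxΣy) / (nΣx² − (Σx)²)
Numerator   = 13×3319.9704 − 72.08×555.22 = 43159.6152 − 40020.2576 = 3139.3576
Denominator = 13×548.9226 − 72.08² = 7135.9938 − 5195.5264 = 1940.4674
b₁(new) = 3139.3576 / 1940.4674 = 1.6178

(Same formula on the original sums: (12×2333.6984 − 55.42×496.02) / (12×271.3670 − 55.42²) = 514.9524 / 185.0276 = 2.7831, matching the given fit.)

Step 3: Change in slope
Δβ₁ = 1.6178 − 2.7831 = -1.1653
Relative change = -1.1653 / 2.7831 × 100% = -41.9%
→ the slope decreases when the point is added.

Because the point sits below the extension of the original line at a high-leverage x, it tilts the fit down.
In practice: investigate whether it comes from the same population as the rest of the sample; refit with and without it and report both if conclusions differ.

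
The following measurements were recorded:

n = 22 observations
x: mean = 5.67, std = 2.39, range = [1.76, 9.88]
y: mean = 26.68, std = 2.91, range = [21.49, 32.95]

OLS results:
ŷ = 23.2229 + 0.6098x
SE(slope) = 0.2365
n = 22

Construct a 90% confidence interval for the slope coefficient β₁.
The 90% CI for β₁ is (0.2019, 1.0177)

Confidence interval for the slope:

The 90% CI for β₁ is: β̂₁ ± t*(α/2, n-2) × SE(β̂₁)

Step 1: Find critical t-value
- Confidence level = 0.9
- Degrees of freedom = n - 2 = 22 - 2 = 20
- t*(α/2, 20) = 1.7247

Step 2: Calculate margin of error
Margin = 1.7247 × 0.2365 = 0.4079

Step 3: Construct interval
CI = 0.6098 ± 0.4079
CI = (0.2019, 1.0177)

Interpretation: each one-unit increase in x is associated with a change in mean y of between 0.2019 and 1.0177, with 90% confidence.
Both endpoints are positive, so the data support a genuinely positive slope at this confidence level.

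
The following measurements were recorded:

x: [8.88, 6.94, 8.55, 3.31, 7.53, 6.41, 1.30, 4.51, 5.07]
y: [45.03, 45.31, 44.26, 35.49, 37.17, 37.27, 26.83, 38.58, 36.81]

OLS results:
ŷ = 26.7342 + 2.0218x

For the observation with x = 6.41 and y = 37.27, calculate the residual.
Residual = -2.4239

The residual is the difference between the actual value and the predicted value:

Residual = y - ŷ

Step 1: Calculate predicted value
ŷ = 26.7342 + 2.0218 × 6.41
ŷ = 39.6939

Step 2: Calculate residual
Residual = 37.27 - 39.6939
Residual = -2.4239

Sign check: y < ŷ, so the point is below the line and the fit overestimates here.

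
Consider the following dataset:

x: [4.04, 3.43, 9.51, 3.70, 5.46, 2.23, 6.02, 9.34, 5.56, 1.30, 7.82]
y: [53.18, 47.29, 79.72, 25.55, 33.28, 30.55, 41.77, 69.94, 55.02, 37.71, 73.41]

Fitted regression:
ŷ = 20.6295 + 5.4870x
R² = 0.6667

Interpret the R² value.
About 66.67% of the variability in y is accounted for by the regression on x (R² = 0.6667) — a moderate linear fit.

R² (coefficient of determination) measures the proportion of variance in y explained by the regression model.

Here R² = 0.6667:
- Explained: 66.67% of the variation in y
- Unexplained (residual): 100% − 66.67% = 33.33%
- Rule of thumb (below 0.3 weak; 0.3 to below 0.7 moderate; 0.7 and above strong) → moderate

Equivalently, for simple linear regression R² = r², so |r| = √0.6667 ≈ 0.8165.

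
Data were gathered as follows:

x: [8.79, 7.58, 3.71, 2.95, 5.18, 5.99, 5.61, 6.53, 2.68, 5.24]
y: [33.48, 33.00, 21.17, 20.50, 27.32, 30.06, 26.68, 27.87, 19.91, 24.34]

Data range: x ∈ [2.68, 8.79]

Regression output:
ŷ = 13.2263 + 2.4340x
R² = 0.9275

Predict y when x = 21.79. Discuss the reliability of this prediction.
ŷ = 66.2632, but this is extrapolation (above the data range [2.68, 8.79]) and may be unreliable.

Prediction calculation:
ŷ = 13.2263 + 2.4340 × 21.79
ŷ = 66.2632

Reliability:
- Data range: x ∈ [2.68, 8.79]
- Prediction point: x = 21.79 is 13.00 units above the observed range → this is EXTRAPOLATION, not interpolation

Why that matters here:
- The linear relationship may not hold outside the observed range
- Real relationships often flatten, saturate, or turn nonlinear at extremes

The R² = 0.9275 only validates the fit within [2.68, 8.79]; treat ŷ = 66.2632 with caution.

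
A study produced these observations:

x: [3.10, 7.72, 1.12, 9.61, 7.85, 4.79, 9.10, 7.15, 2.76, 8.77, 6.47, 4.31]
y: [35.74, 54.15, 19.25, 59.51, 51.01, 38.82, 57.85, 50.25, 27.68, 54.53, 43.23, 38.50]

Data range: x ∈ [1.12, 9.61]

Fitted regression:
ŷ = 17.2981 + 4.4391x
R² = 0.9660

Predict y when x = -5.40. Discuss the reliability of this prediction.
ŷ = -6.6730 (extrapolation — x = -5.40 lies outside [1.12, 9.61], so reliability is low).

Prediction calculation:
ŷ = 17.2981 + 4.4391 × (-5.40)
ŷ = -6.6730

Reliability:
- Data range: x ∈ [1.12, 9.61]
- Prediction point: x = -5.40 is 6.52 units below the observed range → this is EXTRAPOLATION, not interpolation

Why that matters here:
- The linear relationship may not hold outside the observed range
- R² describes fit only over the sampled x values; it says nothing about behaviour beyond them

Report the number if required, but flag clearly that it is an extrapolation.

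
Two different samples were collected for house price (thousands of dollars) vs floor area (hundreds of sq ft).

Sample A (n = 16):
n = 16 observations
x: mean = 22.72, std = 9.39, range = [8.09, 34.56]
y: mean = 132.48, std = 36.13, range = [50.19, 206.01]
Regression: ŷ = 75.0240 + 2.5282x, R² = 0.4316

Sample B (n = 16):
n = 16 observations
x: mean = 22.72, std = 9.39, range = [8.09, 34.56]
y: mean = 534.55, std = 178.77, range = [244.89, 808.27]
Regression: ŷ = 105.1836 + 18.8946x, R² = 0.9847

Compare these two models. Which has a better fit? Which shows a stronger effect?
Model B has the better fit (R² = 0.9847 vs 0.4316). Model B shows the stronger effect (|β₁| = 18.8946 vs 2.5282).

Model Comparison:

Which explains more variance? (R²)
- Model A: R² = 0.4316 → 43.16% of variance in house price explained
- Model B: R² = 0.9847 → 98.47% of variance in house price explained
- 0.9847 > 0.4316 → Model B has the better fit

Effect size (slope magnitude):
- Model A: β₁ = 2.5282 → predicted house price rises 2.5282 thousand dollars per additional hundred sq ft of floor area
- Model B: β₁ = 18.8946 → predicted house price rises 18.8946 thousand dollars per additional hundred sq ft of floor area
- |2.5282| < |18.8946| → Model B shows the stronger marginal effect

Notes:
- R² measures how tightly points cluster around the line; β₁ measures how steep the line is — they answer different questions.
- A steeper slope doesn't make a better model if the scatter around the line is large.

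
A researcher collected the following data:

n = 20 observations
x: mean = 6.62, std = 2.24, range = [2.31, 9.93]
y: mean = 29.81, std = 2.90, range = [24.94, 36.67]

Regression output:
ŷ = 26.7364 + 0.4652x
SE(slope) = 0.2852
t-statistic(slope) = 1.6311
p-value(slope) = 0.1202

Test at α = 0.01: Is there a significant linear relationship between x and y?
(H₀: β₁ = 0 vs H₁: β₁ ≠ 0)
Fail to reject H₀: p-value = 0.1202 ≥ α = 0.01. The linear relationship is not significant at the 1% level.

Hypothesis test for the slope coefficient:

H₀: β₁ = 0 (no linear relationship)
H₁: β₁ ≠ 0 (linear relationship exists)

Test statistic: t = β̂₁ / SE(β̂₁) = 0.4652 / 0.2852 = 1.6311

p = 0.1202: how often a slope estimate this far from 0 (in SE units) would arise by chance if β₁ were truly 0.

Decision rule: reject H₀ if p-value < α.
p-value = 0.1202 ≥ α = 0.01 → fail to reject H₀.

There is not sufficient evidence at the 1% significance level to conclude that a linear relationship exists between x and y.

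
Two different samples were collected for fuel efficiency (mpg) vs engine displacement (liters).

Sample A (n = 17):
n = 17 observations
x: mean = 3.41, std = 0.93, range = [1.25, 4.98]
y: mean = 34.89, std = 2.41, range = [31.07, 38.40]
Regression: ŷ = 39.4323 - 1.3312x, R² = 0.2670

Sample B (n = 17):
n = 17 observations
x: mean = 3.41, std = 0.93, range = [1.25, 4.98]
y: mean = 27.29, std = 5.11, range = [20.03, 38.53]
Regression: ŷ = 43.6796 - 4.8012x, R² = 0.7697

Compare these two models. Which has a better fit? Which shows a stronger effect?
Model B has the better fit (R² = 0.7697 vs 0.2670). Model B shows the stronger effect (|β₁| = 4.8012 vs 1.3312).

Model Comparison:

Goodness of fit (R²):
- Model A: R² = 0.2670 → 26.70% of variance in fuel efficiency explained
- Model B: R² = 0.7697 → 76.97% of variance in fuel efficiency explained
- 0.7697 > 0.2670 → Model B has the better fit

Which has the larger per-liter effect? (|β₁|)
- Model A: β₁ = -1.3312 → predicted fuel efficiency falls 1.3312 mpg per additional liter of engine displacement
- Model B: β₁ = -4.8012 → predicted fuel efficiency falls 4.8012 mpg per additional liter of engine displacement
- |-1.3312| < |-4.8012| → Model B shows the stronger marginal effect

Notes:
- R² measures how tightly points cluster around the line; β₁ measures how steep the line is — they answer different questions.
- The two samples could reflect different populations, time periods, or measurement quality.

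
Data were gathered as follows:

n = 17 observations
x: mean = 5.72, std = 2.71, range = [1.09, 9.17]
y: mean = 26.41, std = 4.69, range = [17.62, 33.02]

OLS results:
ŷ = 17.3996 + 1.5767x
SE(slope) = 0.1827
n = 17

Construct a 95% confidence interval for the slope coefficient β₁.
The 95% CI for β₁ is (1.1873, 1.9661)

Confidence interval for the slope:

The 95% CI for β₁ is: β̂₁ ± t*(α/2, n-2) × SE(β̂₁)

Step 1: Find critical t-value
- Confidence level = 0.95
- Degrees of freedom = n - 2 = 17 - 2 = 15
- t*(α/2, 15) = 2.1314

Step 2: Calculate margin of error
Margin = 2.1314 × 0.1827 = 0.3894

Step 3: Construct interval
CI = 1.5767 ± 0.3894
CI = (1.1873, 1.9661)

Interpretation: intervals built this way capture the true β₁ in 95% of repeated samples; here the plausible range for the per-unit effect of x on y is 1.1873 to 1.9661.
Since 0 is outside the interval, a two-sided test at α = 0.05 would reject H₀: β₁ = 0.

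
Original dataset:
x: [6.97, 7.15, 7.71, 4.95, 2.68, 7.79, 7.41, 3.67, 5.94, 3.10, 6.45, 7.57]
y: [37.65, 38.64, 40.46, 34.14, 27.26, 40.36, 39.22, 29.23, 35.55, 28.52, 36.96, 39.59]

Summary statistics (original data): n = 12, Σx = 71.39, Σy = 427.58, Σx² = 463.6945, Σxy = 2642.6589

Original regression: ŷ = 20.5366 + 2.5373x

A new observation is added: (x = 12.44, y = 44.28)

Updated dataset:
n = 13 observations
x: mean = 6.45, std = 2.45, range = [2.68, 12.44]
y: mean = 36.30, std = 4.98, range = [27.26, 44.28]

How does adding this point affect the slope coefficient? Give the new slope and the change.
New slope β₁ = 1.9356 versus 2.5373 before: a change of -0.6017 (-23.7%).

The new point has HIGH LEVERAGE: x = 12.44 is far from the original mean x̄ = 71.39/12 ≈ 5.95 (original range [2.68, 7.79]).

Step 1: Update the sums with the new point (n goes from 12 to 13)
Σx  = 71.39 + 12.44 = 83.83
Σy  = 427.58 + 44.28 = 471.86
Σx² = 463.6945 + 12.44² = 463.6945 + 154.7536 = 618.4481
Σxy = 2642.6589 + 12.44×44.28 = 2642.6589 + 550.8432 = 3193.5021

Step 2: Recompute the slope with b₁ = (nΣxy − ΣxΣy) / (nΣx² − (Σx)²)
Numerator   = 13×3193.5021 − 83.83×471.86 = 41515.5273 − 39556.0238 = 1959.5035
Denominator = 13×618.4481 − 83.83² = 8039.8253 − 7027.4689 = 1012.3564
b₁(new) = 1959.5035 / 1012.3564 = 1.9356

(Same formula on the original sums: (12×2642.6589 − 71.39×427.58) / (12×463.6945 − 71.39²) = 1186.9706 / 467.8019 = 2.5373, matching the given fit.)

Step 3: Change in slope
Δβ₁ = 1.9356 − 2.5373 = -0.6017
Relative change = -0.6017 / 2.5373 × 100% = -23.7%
→ the slope decreases when the point is added.

A high-leverage point only changes the slope if it is off the original line; here y = 44.28 is below the original trend, so the slope decreases.
In practice: investigate whether it comes from the same population as the rest of the sample; examine leverage (hᵢ) and Cook's distance rather than deleting it automatically.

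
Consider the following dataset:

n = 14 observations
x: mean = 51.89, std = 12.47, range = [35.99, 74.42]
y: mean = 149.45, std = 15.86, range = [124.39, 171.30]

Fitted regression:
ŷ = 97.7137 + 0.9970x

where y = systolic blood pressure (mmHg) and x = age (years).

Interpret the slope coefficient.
An increase of one year in age is associated with a 0.9970 mmHg increase in predicted blood pressure.

β₁ = 0.9970 is the change in predicted blood pressure (mmHg) per additional year of age.

Interpretation:
- Age up by 1 year → predicted blood pressure increases by 0.9970 mmHg
- The effect is assumed constant over the observed range of x (linearity)

(β₀ = 97.7137 is the fitted value at x = 0 and is not part of the slope interpretation.)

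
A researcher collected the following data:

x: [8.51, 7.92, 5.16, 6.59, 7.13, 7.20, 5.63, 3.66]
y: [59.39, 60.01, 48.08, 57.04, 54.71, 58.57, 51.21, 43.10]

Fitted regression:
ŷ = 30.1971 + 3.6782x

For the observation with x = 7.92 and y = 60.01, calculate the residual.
Residual = 0.6816

The residual is the difference between the actual value and the predicted value:

Residual = y - ŷ

Step 1: Calculate predicted value
ŷ = 30.1971 + 3.6782 × 7.92
ŷ = 59.3284

Step 2: Calculate residual
Residual = 60.01 - 59.3284
Residual = 0.6816

The residual is positive, so the observed y = 60.01 sits above the regression line (the line underestimates it by 0.6816).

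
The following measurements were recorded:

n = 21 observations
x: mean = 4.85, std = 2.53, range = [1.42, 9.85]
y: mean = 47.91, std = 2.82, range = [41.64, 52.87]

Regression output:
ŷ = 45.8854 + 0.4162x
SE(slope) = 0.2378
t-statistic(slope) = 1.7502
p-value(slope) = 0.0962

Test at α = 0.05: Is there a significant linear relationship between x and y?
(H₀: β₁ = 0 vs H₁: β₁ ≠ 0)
p-value = 0.0962 ≥ α = 0.05, so we fail to reject H₀. The relationship is not significant.

Hypothesis test for the slope coefficient:

H₀: β₁ = 0 (no linear relationship)
H₁: β₁ ≠ 0 (linear relationship exists)

Test statistic: t = β̂₁ / SE(β̂₁) = 0.4162 / 0.2378 = 1.7502

p = 0.0962: how often a slope estimate this far from 0 (in SE units) would arise by chance if β₁ were truly 0.

Decision rule: reject H₀ if p-value < α.
p-value = 0.0962 ≥ α = 0.05 → fail to reject H₀.

Conclusion: the linear association between x and y is not significant at the 5% level.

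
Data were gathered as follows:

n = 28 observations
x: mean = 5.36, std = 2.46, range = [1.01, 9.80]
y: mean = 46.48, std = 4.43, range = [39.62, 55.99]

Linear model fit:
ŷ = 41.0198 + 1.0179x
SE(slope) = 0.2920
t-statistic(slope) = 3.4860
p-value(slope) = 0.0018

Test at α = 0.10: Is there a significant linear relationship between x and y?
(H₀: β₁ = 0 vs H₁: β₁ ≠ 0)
Since p-value = 0.0018 < α = 0.10, reject H₀ — the slope is significantly different from 0.

Hypothesis test for the slope coefficient:

H₀: β₁ = 0 (no linear relationship)
H₁: β₁ ≠ 0 (linear relationship exists)

Test statistic: t = β̂₁ / SE(β̂₁) = 1.0179 / 0.2920 = 3.4860

With df = 26, the two-sided p-value for |t| = 3.4860 is 0.0018.

Decision rule: reject H₀ if p-value < α.
p-value = 0.0018 < α = 0.10 → reject H₀.

At α = 0.10 the data do provide convincing evidence of a nonzero slope.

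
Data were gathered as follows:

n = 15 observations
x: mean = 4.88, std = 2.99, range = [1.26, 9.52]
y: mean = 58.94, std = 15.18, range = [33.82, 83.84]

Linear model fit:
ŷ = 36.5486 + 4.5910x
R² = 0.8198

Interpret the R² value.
R² = 0.8198 means 81.98% of the variation in y is explained by the linear relationship with x. This indicates a strong fit.

The coefficient of determination R² is the fraction of the total variation in y that the fitted line accounts for.

Here R² = 0.8198:
- Explained: 81.98% of the variation in y
- Unexplained (residual): 100% − 81.98% = 18.02%
- Rule of thumb (below 0.3 weak; 0.3 to below 0.7 moderate; 0.7 and above strong) → strong

Note: R² says nothing about causation, and a high R² does not by itself mean the linear form is appropriate — check the residuals.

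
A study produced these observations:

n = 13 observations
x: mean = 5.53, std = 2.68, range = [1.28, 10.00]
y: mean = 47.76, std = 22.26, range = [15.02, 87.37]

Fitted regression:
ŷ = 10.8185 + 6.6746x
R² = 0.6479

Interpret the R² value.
The model explains 64.79% of the variance in y (R² = 0.6479), leaving 35.21% unexplained; the fit is moderate.

The coefficient of determination R² is the fraction of the total variation in y that the fitted line accounts for.

Here R² = 0.6479:
- Explained: 64.79% of the variation in y
- Unexplained (residual): 100% − 64.79% = 35.21%
- Rule of thumb (below 0.3 weak; 0.3 to below 0.7 moderate; 0.7 and above strong) → moderate

Note: R² says nothing about causation, and a high R² does not by itself mean the linear form is appropriate — check the residuals.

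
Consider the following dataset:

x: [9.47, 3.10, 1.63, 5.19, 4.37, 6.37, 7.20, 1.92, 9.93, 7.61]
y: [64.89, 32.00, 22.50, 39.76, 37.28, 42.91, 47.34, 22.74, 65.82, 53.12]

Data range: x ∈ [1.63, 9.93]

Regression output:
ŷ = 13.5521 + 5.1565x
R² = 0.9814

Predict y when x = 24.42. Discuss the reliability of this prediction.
ŷ = 139.4738 (extrapolation — x = 24.42 lies outside [1.63, 9.93], so reliability is low).

Prediction calculation:
ŷ = 13.5521 + 5.1565 × 24.42
ŷ = 139.4738

Reliability:
- Data range: x ∈ [1.63, 9.93]
- Prediction point: x = 24.42 is 14.49 units above the observed range → this is EXTRAPOLATION, not interpolation

Why that matters here:
- Real relationships often flatten, saturate, or turn nonlinear at extremes
- The standard error of prediction grows with (x − x̄)², and x = 24.42 is far from x̄ = 5.68
- R² describes fit only over the sampled x values; it says nothing about behaviour beyond them

A defensible statement: 'if the linear trend continued to x = 24.42, y would be about 139.4738' — the premise is untested.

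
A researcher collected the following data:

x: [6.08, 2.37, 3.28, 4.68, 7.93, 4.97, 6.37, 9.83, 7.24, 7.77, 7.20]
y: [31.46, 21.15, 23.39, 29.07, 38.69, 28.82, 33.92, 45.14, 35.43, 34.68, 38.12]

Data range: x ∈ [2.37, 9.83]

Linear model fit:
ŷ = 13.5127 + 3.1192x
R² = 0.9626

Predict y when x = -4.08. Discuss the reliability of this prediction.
ŷ = 0.7864, but this is extrapolation (below the data range [2.37, 9.83]) and may be unreliable.

Prediction calculation:
ŷ = 13.5127 + 3.1192 × (-4.08)
ŷ = 0.7864

Reliability:
- Data range: x ∈ [2.37, 9.83]
- Prediction point: x = -4.08 is 6.45 units below the observed range → this is EXTRAPOLATION, not interpolation

Why that matters here:
- The linear relationship may not hold outside the observed range
- The standard error of prediction grows with (x − x̄)², and x = -4.08 is far from x̄ = 6.16
- R² describes fit only over the sampled x values; it says nothing about behaviour beyond them

Report the number if required, but flag clearly that it is an extrapolation.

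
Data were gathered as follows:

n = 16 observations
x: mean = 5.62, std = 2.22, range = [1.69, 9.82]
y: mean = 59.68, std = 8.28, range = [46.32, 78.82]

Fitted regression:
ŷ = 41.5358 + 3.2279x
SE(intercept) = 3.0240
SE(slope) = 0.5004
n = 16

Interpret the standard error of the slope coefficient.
SE(β̂₁) = 0.5004 is the estimated standard deviation of the slope estimate across repeated samples; relative to β̂₁ = 3.2279 that is 15.5%, a precise estimate.

SE(β̂₁) = s / √Sxx, where s is the residual standard deviation and Sxx = Σ(x − x̄)². It is the yardstick for how far β̂₁ = 3.2279 could plausibly be from the true slope.

Relative precision:
- SE / |β̂₁| = 0.5004 / 3.2279 = 15.5%
- Rule of thumb (under 20%: precise; 20% to under 50%: moderately precise; 50% or more: imprecise) → precise

Rough 95% range (±2 SE): 3.2279 ± 1.0008 → (2.2271, 4.2287).

What drives SE(β̂₁): larger n (here n = 16) → smaller SE; wider spread of x values → smaller SE.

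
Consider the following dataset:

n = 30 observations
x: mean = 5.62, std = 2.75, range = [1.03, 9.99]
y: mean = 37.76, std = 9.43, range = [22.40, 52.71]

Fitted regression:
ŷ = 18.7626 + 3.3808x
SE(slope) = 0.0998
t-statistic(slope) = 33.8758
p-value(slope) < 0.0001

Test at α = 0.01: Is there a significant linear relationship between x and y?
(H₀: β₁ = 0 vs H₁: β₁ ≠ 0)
Reject H₀: p-value < 0.0001 < α = 0.01. The linear relationship is significant at the 1% level.

Hypothesis test for the slope coefficient:

H₀: β₁ = 0 (no linear relationship)
H₁: β₁ ≠ 0 (linear relationship exists)

Test statistic: t = β̂₁ / SE(β̂₁) = 3.3808 / 0.0998 = 33.8758

p < 0.0001: how often a slope estimate this far from 0 (in SE units) would arise by chance if β₁ were truly 0.

Decision rule: reject H₀ if p-value < α.
p-value < 0.0001 < α = 0.01 → reject H₀.

Conclusion: the linear association between x and y is significant at the 1% level.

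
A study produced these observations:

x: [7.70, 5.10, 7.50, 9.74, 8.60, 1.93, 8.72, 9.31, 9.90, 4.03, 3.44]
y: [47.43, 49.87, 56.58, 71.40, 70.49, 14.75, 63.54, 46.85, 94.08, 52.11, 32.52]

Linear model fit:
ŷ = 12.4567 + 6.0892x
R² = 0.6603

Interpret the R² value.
R² = 0.6603 means 66.03% of the variation in y is explained by the linear relationship with x. This indicates a moderate fit.

The coefficient of determination R² is the fraction of the total variation in y that the fitted line accounts for.

Here R² = 0.6603:
- Explained: 66.03% of the variation in y
- Unexplained (residual): 100% − 66.03% = 33.97%
- Rule of thumb (below 0.3 weak; 0.3 to below 0.7 moderate; 0.7 and above strong) → moderate

Note: R² never decreases when predictors are added, so it should not be used alone to compare models of different size.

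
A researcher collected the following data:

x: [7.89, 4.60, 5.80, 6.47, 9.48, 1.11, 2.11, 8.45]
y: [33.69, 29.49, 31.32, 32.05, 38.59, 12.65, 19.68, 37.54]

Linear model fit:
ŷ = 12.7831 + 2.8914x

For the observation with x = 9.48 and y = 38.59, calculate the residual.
Residual = -1.6036

The residual is the difference between the actual value and the predicted value:

Residual = y - ŷ

Step 1: Calculate predicted value
ŷ = 12.7831 + 2.8914 × 9.48
ŷ = 40.1936

Step 2: Calculate residual
Residual = 38.59 - 40.1936
Residual = -1.6036

The residual is negative, so the observed y = 38.59 sits below the regression line (the line overestimates it by 1.6036).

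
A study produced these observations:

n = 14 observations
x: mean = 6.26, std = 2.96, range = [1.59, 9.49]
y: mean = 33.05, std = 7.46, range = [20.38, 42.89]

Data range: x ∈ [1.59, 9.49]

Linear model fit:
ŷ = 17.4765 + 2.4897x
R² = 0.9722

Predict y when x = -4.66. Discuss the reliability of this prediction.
The equation gives ŷ = 5.8745; however x = -4.66 is 6.25 units below the observed range, so this extrapolated value should not be trusted.

Prediction calculation:
ŷ = 17.4765 + 2.4897 × (-4.66)
ŷ = 5.8745

Reliability:
- Data range: x ∈ [1.59, 9.49]
- Prediction point: x = -4.66 is 6.25 units below the observed range → this is EXTRAPOLATION, not interpolation

Why that matters here:
- There are no observations near this x to validate the fitted line there
- The standard error of prediction grows with (x − x̄)², and x = -4.66 is far from x̄ = 6.26
- R² describes fit only over the sampled x values; it says nothing about behaviour beyond them

Report the number if required, but flag clearly that it is an extrapolation.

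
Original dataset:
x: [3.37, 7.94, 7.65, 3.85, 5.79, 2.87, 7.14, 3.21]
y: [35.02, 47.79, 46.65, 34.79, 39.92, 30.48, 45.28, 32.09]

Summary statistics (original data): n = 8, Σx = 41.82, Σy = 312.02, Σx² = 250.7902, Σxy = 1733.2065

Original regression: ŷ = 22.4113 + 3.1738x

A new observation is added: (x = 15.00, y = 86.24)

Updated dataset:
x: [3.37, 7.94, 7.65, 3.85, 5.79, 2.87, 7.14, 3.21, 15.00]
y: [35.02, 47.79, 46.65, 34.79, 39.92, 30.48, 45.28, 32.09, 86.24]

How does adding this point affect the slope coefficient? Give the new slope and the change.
New slope β₁ = 4.3775 versus 3.1738 before: a change of +1.2037 (+37.9%).

x = 15.00 lies well outside the original x-range [2.87, 7.94] (x̄ ≈ 5.23), so this observation has high leverage and can move the slope substantially.

Step 1: Update the sums with the new point (n goes from 8 to 9)
Σx  = 41.82 + 15.00 = 56.82
Σy  = 312.02 + 86.24 = 398.26
Σx² = 250.7902 + 15.00² = 250.7902 + 225.0000 = 475.7902
Σxy = 1733.2065 + 15.00×86.24 = 1733.2065 + 1293.6000 = 3026.8065

Step 2: Recompute the slope with b₁ = (nΣxy − ΣxΣy) / (nΣx² − (Σx)²)
Numerator   = 9×3026.8065 − 56.82×398.26 = 27241.2585 − 22629.1332 = 4612.1253
Denominator = 9×475.7902 − 56.82² = 4282.1118 − 3228.5124 = 1053.5994
b₁(new) = 4612.1253 / 1053.5994 = 4.3775

(Same formula on the original sums: (8×1733.2065 − 41.82×312.02) / (8×250.7902 − 41.82²) = 816.9756 / 257.4092 = 3.1738, matching the given fit.)

Step 3: Change in slope
Δβ₁ = 4.3775 − 3.1738 = +1.2037
Relative change = +1.2037 / 3.1738 × 100% = +37.9%
→ the slope increases when the point is added.

Because the point sits above the extension of the original line at a high-leverage x, it tilts the fit up.
In practice: investigate whether it comes from the same population as the rest of the sample.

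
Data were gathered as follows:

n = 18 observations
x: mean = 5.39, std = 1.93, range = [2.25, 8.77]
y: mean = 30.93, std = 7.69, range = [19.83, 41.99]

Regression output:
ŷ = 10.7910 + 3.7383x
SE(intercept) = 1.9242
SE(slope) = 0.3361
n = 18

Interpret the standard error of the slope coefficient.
SE(β̂₁) = 0.3361 is the estimated standard deviation of the slope estimate across repeated samples; relative to β̂₁ = 3.7383 that is 9.0%, a precise estimate.

What SE measures:
- The standard error quantifies the sampling variability of the coefficient estimate
- It is the estimated standard deviation of β̂₁ across hypothetical repeated samples of the same size
- Smaller SE → more precise estimate

Relative precision:
- SE / |β̂₁| = 0.3361 / 3.7383 = 9.0%
- Rule of thumb (under 20%: precise; 20% to under 50%: moderately precise; 50% or more: imprecise) → precise

Link to the t-test: t = β̂₁ / SE(β̂₁) = 3.7383 / 0.3361 = 11.1226, the statistic for H₀: β₁ = 0.

What drives SE(β̂₁): wider spread of x values → smaller SE; larger n (here n = 18) → smaller SE.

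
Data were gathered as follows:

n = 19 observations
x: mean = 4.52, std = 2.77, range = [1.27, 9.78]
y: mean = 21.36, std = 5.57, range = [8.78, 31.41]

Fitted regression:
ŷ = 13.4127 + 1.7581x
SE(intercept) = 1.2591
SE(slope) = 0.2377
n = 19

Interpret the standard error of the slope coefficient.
The slope 1.7581 is pinned down to within about ±0.2377 (one SE) by these data — relative uncertainty 13.5%, i.e. precise.

SE(β̂₁) = 0.2377 says: if we drew many samples of n = 19 from the same population and refit each time, the fitted slopes would scatter with a standard deviation of roughly 0.2377 around the true β₁.

Relative precision:
- SE / |β̂₁| = 0.2377 / 1.7581 = 13.5%
- Rule of thumb (under 20%: precise; 20% to under 50%: moderately precise; 50% or more: imprecise) → precise

Rough 95% range (±2 SE): 1.7581 ± 0.4754 → (1.2827, 2.2335).

What drives SE(β̂₁): wider spread of x values → smaller SE; larger n (here n = 19) → smaller SE; more residual scatter → larger SE.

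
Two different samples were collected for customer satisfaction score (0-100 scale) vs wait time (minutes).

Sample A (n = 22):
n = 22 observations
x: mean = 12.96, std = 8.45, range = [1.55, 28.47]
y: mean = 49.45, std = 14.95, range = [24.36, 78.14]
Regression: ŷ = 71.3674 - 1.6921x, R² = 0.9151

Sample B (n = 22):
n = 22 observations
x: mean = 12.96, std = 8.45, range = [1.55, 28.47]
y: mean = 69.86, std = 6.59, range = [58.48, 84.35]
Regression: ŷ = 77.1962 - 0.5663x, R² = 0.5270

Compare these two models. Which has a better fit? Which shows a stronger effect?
Model A has the better fit (R² = 0.9151 vs 0.5270). Model A shows the stronger effect (|β₁| = 1.6921 vs 0.5663).

Model Comparison:

Which explains more variance? (R²)
- Model A: R² = 0.9151 → 91.51% of variance in satisfaction score explained
- Model B: R² = 0.5270 → 52.70% of variance in satisfaction score explained
- 0.9151 > 0.5270 → Model A has the better fit

Strength of effect — compare |β₁|:
- Model A: β₁ = -1.6921 → predicted satisfaction score falls 1.6921 points per additional minute of wait time
- Model B: β₁ = -0.5663 → predicted satisfaction score falls 0.5663 points per additional minute of wait time
- |-1.6921| > |-0.5663| → Model A shows the stronger marginal effect

Note: A better fit (higher R²) doesn't necessarily mean a more important relationship.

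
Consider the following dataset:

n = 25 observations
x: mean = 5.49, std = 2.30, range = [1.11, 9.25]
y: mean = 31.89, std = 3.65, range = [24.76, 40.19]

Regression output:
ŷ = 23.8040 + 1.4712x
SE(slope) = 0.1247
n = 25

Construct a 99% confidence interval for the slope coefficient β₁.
The 99% CI for β₁ is (1.1211, 1.8213)

Confidence interval for the slope:

The 99% CI for β₁ is: β̂₁ ± t*(α/2, n-2) × SE(β̂₁)

Step 1: Find critical t-value
- Confidence level = 0.99
- Degrees of freedom = n - 2 = 25 - 2 = 23
- t*(α/2, 23) = 2.8073

Step 2: Calculate margin of error
Margin = 2.8073 × 0.1247 = 0.3501

Step 3: Construct interval
CI = 1.4712 ± 0.3501
CI = (1.1211, 1.8213)

Interpretation: intervals built this way capture the true β₁ in 99% of repeated samples; here the plausible range for the per-unit effect of x on y is 1.1211 to 1.8213.
Both endpoints are positive, so the data support a genuinely positive slope at this confidence level.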